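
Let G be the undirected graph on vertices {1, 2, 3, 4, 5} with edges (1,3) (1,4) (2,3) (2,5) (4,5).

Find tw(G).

2

A width-2 tree decomposition is:
Bags: B1 = {1, 2, 3}  B2 = {1, 2, 5}  B3 = {1, 4, 5}
Tree: B1–B2, B2–B3
The largest bag has 3 vertices, giving width 2; this decomposition certifies tw(G) ≤ 2. For the lower bound, G contains the cycle 1–3–2–5–4–1, so G is not a forest; only forests have treewidth ≤ 1, hence tw(G) ≥ 2. Therefore the treewidth is 2.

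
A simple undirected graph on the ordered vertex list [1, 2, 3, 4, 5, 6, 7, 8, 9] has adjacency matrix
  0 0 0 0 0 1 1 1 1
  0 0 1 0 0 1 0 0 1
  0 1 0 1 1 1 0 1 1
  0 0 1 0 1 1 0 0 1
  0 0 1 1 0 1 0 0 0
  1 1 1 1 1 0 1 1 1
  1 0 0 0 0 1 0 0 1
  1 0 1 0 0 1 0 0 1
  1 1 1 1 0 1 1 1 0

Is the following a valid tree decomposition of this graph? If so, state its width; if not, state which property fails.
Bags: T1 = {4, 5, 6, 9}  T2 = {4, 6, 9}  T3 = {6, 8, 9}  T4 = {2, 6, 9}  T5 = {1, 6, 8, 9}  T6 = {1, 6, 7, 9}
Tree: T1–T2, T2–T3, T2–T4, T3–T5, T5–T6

No — vertex 3 appears in no bag.

A tree decomposition must satisfy three properties: every vertex lies in some bag; for every edge, both endpoints lie together in some bag; and for every vertex, the bags containing it form a connected subtree. Here vertex 3 appears in no bag, so the decomposition is invalid.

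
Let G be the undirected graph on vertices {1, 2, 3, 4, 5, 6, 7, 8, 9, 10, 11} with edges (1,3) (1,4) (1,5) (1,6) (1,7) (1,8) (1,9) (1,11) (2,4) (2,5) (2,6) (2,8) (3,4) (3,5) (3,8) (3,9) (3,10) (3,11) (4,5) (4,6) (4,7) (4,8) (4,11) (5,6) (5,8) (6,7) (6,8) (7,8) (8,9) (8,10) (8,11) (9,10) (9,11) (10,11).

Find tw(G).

A width-4 tree decomposition is:
Bags: B1 = {1, 3, 4, 5, 8}  B2 = {1, 3, 4, 8, 11}  B3 = {1, 4, 5, 6, 8}  B4 = {1, 3, 8, 9, 11}  B5 = {2, 4, 5, 6, 8}  B6 = {3, 8, 9, 10, 11}  B7 = {1, 4, 6, 7, 8}
Tree: B1–B2, B1–B3, B2–B4, B3–B5, B4–B6, B3–B7
The largest bag has 5 vertices, giving width 4; this decomposition certifies tw(G) ≤ 4. Conversely, {1, 3, 8, 9, 11} is a clique of size 5, and the vertices of any clique must share a bag in every tree decomposition; so some bag has ≥ 5 vertices and tw(G) ≥ 4. Hence tw(G) = 4 exactly.

4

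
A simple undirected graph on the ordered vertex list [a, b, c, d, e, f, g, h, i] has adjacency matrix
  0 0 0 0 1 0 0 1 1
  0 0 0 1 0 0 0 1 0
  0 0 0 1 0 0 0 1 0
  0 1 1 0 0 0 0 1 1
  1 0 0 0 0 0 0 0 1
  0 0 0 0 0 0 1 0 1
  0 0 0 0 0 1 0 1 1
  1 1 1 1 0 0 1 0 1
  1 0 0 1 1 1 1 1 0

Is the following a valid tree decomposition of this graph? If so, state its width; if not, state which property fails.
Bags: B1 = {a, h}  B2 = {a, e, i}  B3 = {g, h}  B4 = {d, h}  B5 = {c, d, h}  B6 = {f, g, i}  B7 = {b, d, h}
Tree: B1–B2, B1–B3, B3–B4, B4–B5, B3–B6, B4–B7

No — edge (i,h) lies in no bag.

A tree decomposition must satisfy three properties: every vertex lies in some bag; for every edge, both endpoints lie together in some bag; and for every vertex, the bags containing it form a connected subtree. Here edge (i,h) lies in no bag, so the decomposition is invalid.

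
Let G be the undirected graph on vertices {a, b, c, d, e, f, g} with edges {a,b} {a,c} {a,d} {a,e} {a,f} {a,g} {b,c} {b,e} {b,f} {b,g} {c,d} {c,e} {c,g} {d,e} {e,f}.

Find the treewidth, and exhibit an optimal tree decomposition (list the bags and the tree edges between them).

Each bag holds 4 vertices, so the decomposition has width 3, which upper-bounds the treewidth. For the lower bound, the 4 vertices {a, c, d, e} are pairwise adjacent, and any tree decomposition puts a clique entirely inside one bag — forcing width ≥ 3. Hence tw(G) = 3 exactly.

Treewidth 3.
Bags: B1 = {a, b, e, f}  B2 = {a, b, c, e}  B3 = {a, b, c, g}  B4 = {a, c, d, e}
Tree: B1–B2, B2–B3, B2–B4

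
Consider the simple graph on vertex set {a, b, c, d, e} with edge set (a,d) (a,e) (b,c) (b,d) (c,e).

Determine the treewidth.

A width-2 tree decomposition is:
Bags: B1 = {a, b, d}  B2 = {a, b, e}  B3 = {b, c, e}
Tree: B1–B2, B2–B3
Each bag holds 3 vertices, so the decomposition has width 2, which upper-bounds the treewidth. Since b–d–a–e–c–b is a cycle in G, G is not acyclic. Forests are exactly the graphs of treewidth ≤ 1, so tw(G) ≥ 2. Combining the bounds, tw(G) = 2.

2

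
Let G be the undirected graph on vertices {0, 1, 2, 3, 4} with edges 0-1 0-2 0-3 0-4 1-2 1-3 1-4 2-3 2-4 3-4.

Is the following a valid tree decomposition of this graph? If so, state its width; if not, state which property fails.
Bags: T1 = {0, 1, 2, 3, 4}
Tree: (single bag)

Yes; width 4.

Vertex coverage: the bags together contain {0, 1, 2, 3, 4}, the full vertex set. Edge coverage: each edge of G has both endpoints in at least one bag. Running intersection: for every vertex, the bags containing it form a connected subtree. All three properties hold, so this is a valid tree decomposition of width max|bag| − 1 = 4, and hence tw(G) ≤ 4.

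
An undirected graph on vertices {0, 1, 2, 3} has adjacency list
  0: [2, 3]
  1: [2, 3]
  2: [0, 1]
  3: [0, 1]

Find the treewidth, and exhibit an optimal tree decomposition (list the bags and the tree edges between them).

Treewidth 2.
One such decomposition:
Bags: B1 = {0, 1, 2}  B2 = {0, 1, 3}
Tree: B1–B2

Each bag holds 3 vertices, so the decomposition has width 2, which upper-bounds the treewidth. Since 1–2–0–3–1 is a cycle in G, G is not acyclic. Forests are exactly the graphs of treewidth ≤ 1, so tw(G) ≥ 2. The upper and lower bounds meet at 2, so that is the treewidth.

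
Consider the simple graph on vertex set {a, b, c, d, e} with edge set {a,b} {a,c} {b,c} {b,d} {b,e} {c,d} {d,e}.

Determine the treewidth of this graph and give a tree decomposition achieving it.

Every bag has size at most 3, so the width is 3 − 1 = 2 and tw(G) ≤ 2. For the lower bound, the 3 vertices {b, d, e} are pairwise adjacent, and any tree decomposition puts a clique entirely inside one bag — forcing width ≥ 2. Therefore the treewidth is 2.

Treewidth 2.
One such decomposition:
Bags: B1 = {b, c, d}  B2 = {b, d, e}  B3 = {a, b, c}
Tree: B1–B2, B1–B3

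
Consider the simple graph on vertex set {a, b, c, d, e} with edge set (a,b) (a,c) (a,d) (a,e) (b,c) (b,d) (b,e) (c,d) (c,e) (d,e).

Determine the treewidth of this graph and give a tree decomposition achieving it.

Treewidth 4.
One optimal decomposition is:
Bags: B1 = {a, b, c, d, e}
Tree: (single bag)

A single bag containing all 5 vertices is trivially a valid decomposition of width 4. For the lower bound, the 5 vertices {a, b, c, d, e} are pairwise adjacent, and any tree decomposition puts a clique entirely inside one bag — forcing width ≥ 4. Therefore the treewidth is 4.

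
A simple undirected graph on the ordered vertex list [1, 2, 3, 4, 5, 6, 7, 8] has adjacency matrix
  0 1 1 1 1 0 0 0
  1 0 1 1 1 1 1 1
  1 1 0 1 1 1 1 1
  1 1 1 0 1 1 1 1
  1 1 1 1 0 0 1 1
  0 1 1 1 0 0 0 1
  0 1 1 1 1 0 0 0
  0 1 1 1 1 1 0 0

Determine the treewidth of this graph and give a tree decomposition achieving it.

Treewidth 4.
One optimal decomposition is:
Bags: B1 = {2, 3, 4, 6, 8}  B2 = {2, 3, 4, 5, 8}  B3 = {1, 2, 3, 4, 5}  B4 = {2, 3, 4, 5, 7}
Tree: B1–B2, B2–B3, B2–B4

Each bag holds 5 vertices, so the decomposition has width 4, which upper-bounds the treewidth. On the other hand G contains the 5-clique {2, 3, 4, 5, 8}. A clique must lie in a single bag of any decomposition, so no decomposition can have width below 4. Hence tw(G) = 4 exactly.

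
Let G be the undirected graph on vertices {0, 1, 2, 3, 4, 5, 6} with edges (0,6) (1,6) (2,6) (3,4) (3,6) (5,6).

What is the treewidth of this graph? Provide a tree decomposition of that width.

Treewidth 1.
One such decomposition:
Bags: B1 = {0, 6}  B2 = {1, 6}  B3 = {2, 6}  B4 = {3, 6}  B5 = {3, 4}  B6 = {5, 6}
Tree: B1–B2, B1–B3, B3–B4, B4–B5, B3–B6

Every bag has size at most 2, so the width is 2 − 1 = 1 and tw(G) ≤ 1. Since G has at least one edge (e.g. 0–6), it is not an edgeless graph, so tw(G) ≥ 1. Hence tw(G) = 1 exactly.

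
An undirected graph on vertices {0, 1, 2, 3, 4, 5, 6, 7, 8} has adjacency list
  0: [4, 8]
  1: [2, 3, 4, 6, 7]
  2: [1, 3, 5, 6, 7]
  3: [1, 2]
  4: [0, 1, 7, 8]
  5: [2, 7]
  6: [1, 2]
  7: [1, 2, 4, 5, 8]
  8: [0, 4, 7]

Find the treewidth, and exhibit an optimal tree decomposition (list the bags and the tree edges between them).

Treewidth 2.
Bags: B1 = {1, 4, 7}  B2 = {4, 7, 8}  B3 = {1, 2, 7}  B4 = {2, 5, 7}  B5 = {0, 4, 8}  B6 = {1, 2, 6}  B7 = {1, 2, 3}
Tree: B1–B2, B1–B3, B3–B4, B2–B5, B3–B6, B6–B7

The largest bag has 3 vertices, giving width 2; this decomposition certifies tw(G) ≤ 2. For the lower bound, the 3 vertices {0, 4, 8} are pairwise adjacent, and any tree decomposition puts a clique entirely inside one bag — forcing width ≥ 2. Therefore the treewidth is 2.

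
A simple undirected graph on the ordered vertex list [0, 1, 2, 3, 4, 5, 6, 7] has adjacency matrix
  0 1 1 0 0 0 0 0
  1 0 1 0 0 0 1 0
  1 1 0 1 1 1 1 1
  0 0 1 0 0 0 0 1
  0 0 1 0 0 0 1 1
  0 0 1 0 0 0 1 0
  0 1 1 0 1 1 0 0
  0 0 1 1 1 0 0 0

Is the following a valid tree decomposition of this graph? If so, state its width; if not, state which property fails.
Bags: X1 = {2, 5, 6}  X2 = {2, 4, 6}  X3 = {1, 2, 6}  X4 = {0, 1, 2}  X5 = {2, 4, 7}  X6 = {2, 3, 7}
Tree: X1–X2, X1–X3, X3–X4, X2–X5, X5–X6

Every vertex of G appears in some bag (union = {0, 1, 2, 3, 4, 5, 6, 7}); every edge is covered by a bag; and for each vertex v the set of bags containing v is connected in the bag tree. The decomposition is therefore valid. The largest bag has 3 vertices, so the width is 2.

Yes; width 2.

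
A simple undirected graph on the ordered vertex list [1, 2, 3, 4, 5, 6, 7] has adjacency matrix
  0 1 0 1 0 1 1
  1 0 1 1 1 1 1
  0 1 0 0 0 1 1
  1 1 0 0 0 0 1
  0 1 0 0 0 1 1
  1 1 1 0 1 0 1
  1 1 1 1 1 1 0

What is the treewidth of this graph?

3

A width-3 tree decomposition is:
Bags: B1 = {1, 2, 6, 7}  B2 = {1, 2, 4, 7}  B3 = {2, 5, 6, 7}  B4 = {2, 3, 6, 7}
Tree: B1–B2, B1–B3, B3–B4
The largest bag has 4 vertices, giving width 3; this decomposition certifies tw(G) ≤ 3. Conversely, {1, 2, 4, 7} is a clique of size 4, and the vertices of any clique must share a bag in every tree decomposition; so some bag has ≥ 4 vertices and tw(G) ≥ 3. The upper and lower bounds meet at 3, so that is the treewidth.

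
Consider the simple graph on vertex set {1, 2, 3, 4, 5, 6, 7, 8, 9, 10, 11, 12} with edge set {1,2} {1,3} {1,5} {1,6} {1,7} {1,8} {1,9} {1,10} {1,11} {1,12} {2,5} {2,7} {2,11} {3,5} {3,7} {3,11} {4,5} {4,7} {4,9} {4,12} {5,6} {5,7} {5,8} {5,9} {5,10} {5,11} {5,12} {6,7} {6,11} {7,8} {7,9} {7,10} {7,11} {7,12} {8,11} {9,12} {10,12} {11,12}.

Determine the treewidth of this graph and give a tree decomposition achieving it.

Treewidth 4.
One optimal decomposition is:
Bags: B1 = {1, 5, 7, 11, 12}  B2 = {1, 5, 7, 9, 12}  B3 = {1, 5, 7, 8, 11}  B4 = {4, 5, 7, 9, 12}  B5 = {1, 5, 7, 10, 12}  B6 = {1, 2, 5, 7, 11}  B7 = {1, 3, 5, 7, 11}  B8 = {1, 5, 6, 7, 11}
Tree: B1–B2, B1–B3, B2–B4, B1–B5, B3–B6, B3–B7, B1–B8

Every bag has size at most 5, so the width is 5 − 1 = 4 and tw(G) ≤ 4. Conversely, {1, 5, 7, 9, 12} is a clique of size 5, and the vertices of any clique must share a bag in every tree decomposition; so some bag has ≥ 5 vertices and tw(G) ≥ 4. The upper and lower bounds meet at 4, so that is the treewidth.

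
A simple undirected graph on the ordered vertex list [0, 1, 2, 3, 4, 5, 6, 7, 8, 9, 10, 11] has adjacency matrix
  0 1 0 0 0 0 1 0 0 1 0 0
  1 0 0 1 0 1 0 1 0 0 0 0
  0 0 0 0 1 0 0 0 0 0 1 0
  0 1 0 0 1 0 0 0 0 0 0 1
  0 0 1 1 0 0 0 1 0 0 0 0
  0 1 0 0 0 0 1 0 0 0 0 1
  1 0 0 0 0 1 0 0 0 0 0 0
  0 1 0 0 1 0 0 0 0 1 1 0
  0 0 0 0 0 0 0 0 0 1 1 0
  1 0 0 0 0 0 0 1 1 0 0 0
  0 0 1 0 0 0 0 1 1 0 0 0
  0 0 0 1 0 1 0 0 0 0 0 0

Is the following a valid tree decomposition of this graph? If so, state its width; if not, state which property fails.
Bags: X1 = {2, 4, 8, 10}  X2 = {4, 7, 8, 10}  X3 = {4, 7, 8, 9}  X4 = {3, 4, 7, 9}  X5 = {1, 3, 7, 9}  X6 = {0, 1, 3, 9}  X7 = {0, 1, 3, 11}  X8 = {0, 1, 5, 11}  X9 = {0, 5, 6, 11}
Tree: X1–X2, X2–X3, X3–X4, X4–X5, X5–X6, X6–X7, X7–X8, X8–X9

Yes; width 3.

Every vertex of G appears in some bag (union = {0, 1, 2, 3, 4, 5, 6, 7, 8, 9, 10, 11}); every edge is covered by a bag; and for each vertex v the set of bags containing v is connected in the bag tree. The decomposition is therefore valid. The largest bag has 4 vertices, so the width is 3.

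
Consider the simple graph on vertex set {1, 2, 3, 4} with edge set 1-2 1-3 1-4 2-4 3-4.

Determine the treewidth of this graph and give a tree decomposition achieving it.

Treewidth 2.
One such decomposition:
Bags: B1 = {1, 3, 4}  B2 = {1, 2, 4}
Tree: B1–B2

Every bag has size at most 3, so the width is 3 − 1 = 2 and tw(G) ≤ 2. Conversely, {1, 2, 4} is a clique of size 3, and the vertices of any clique must share a bag in every tree decomposition; so some bag has ≥ 3 vertices and tw(G) ≥ 2. Combining the bounds, tw(G) = 2.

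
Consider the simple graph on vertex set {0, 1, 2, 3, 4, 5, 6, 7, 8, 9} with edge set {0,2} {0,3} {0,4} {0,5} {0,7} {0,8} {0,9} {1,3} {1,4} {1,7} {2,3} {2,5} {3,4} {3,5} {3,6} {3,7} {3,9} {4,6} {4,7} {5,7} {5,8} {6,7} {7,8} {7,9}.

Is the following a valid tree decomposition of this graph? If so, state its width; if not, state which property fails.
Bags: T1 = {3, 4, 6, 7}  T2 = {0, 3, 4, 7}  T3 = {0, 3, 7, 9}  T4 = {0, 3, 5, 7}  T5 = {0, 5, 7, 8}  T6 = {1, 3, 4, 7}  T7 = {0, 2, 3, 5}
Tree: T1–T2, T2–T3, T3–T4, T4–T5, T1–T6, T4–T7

Yes; width 3.

Vertex coverage: the bags together contain {0, 1, 2, 3, 4, 5, 6, 7, 8, 9}, the full vertex set. Edge coverage: each edge of G has both endpoints in at least one bag. Running intersection: for every vertex, the bags containing it form a connected subtree. All three properties hold, so this is a valid tree decomposition of width max|bag| − 1 = 3, and hence tw(G) ≤ 3.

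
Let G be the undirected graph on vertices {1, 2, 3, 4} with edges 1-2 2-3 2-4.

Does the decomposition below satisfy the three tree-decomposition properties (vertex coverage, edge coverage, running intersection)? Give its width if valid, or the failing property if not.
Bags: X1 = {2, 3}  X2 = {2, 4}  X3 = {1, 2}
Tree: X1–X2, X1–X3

Yes; width 1.

Every vertex of G appears in some bag (union = {1, 2, 3, 4}); every edge is covered by a bag; and for each vertex v the set of bags containing v is connected in the bag tree. The decomposition is therefore valid. The largest bag has 2 vertices, so the width is 1.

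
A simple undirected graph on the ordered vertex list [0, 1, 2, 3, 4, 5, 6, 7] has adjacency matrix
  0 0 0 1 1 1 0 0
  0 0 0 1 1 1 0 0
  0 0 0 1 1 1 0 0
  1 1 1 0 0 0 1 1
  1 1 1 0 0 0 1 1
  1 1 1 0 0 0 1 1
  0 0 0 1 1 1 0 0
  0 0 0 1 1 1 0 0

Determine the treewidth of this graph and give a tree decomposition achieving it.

Every bag has size at most 4, so the width is 4 − 1 = 3 and tw(G) ≤ 3. For the lower bound: the 4 vertex sets {2,3}, {1,4}, {5}, {7} are disjoint, each induces a connected subgraph, and every pair is joined by at least one edge of G. Contracting each set to a single vertex therefore yields K_{4} as a minor, and since treewidth is minor-monotone, tw(G) ≥ tw(K_{4}) = 3. Therefore the treewidth is 3.

Treewidth 3.
Bags: B1 = {2, 3, 4, 5}  B2 = {1, 3, 4, 5}  B3 = {3, 4, 5, 7}  B4 = {0, 3, 4, 5}  B5 = {3, 4, 5, 6}
Tree: B1–B2, B2–B3, B3–B4, B4–B5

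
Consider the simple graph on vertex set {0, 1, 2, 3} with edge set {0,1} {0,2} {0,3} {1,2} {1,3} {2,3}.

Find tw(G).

A width-3 tree decomposition is:
Bags: B1 = {0, 1, 2, 3}
Tree: (single bag)
A single bag containing all 4 vertices is trivially a valid decomposition of width 3. On the other hand G contains the 4-clique {0, 1, 2, 3}. A clique must lie in a single bag of any decomposition, so no decomposition can have width below 3. Hence tw(G) = 3 exactly.

3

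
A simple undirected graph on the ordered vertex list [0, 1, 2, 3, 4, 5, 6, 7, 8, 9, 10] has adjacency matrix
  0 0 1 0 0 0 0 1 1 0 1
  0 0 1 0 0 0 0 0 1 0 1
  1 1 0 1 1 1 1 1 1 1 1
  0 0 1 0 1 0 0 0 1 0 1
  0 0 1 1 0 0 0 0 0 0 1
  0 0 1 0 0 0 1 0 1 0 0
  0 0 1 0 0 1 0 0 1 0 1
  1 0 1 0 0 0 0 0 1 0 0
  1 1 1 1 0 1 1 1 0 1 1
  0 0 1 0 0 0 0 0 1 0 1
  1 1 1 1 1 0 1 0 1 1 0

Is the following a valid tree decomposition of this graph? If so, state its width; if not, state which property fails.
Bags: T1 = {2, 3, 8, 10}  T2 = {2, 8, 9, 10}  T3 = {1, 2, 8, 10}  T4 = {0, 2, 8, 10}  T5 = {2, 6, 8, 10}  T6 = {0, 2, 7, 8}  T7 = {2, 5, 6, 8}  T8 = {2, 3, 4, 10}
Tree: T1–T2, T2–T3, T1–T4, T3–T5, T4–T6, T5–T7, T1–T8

Vertex coverage: the bags together contain {0, 1, 2, 3, 4, 5, 6, 7, 8, 9, 10}, the full vertex set. Edge coverage: each edge of G has both endpoints in at least one bag. Running intersection: for every vertex, the bags containing it form a connected subtree. All three properties hold, so this is a valid tree decomposition of width max|bag| − 1 = 3, and hence tw(G) ≤ 3.

Yes; width 3.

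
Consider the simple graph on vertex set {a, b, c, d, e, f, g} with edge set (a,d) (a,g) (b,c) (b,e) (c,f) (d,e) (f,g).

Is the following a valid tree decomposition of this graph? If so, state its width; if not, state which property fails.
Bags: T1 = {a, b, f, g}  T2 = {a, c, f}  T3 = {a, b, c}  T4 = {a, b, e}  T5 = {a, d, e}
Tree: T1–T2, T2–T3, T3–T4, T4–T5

No — bags containing vertex b are not connected in the tree.

A tree decomposition must satisfy three properties: every vertex lies in some bag; for every edge, both endpoints lie together in some bag; and for every vertex, the bags containing it form a connected subtree. Here bags containing vertex b are not connected in the tree, so the decomposition is invalid.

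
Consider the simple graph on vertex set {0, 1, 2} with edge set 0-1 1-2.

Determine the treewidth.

1

A width-1 tree decomposition is:
Bags: B1 = {1, 2}  B2 = {0, 1}
Tree: B1–B2
The largest bag has 2 vertices, giving width 1; this decomposition certifies tw(G) ≤ 1. Any graph with an edge has treewidth ≥ 1, and G has the edge 2–1. Combining the bounds, tw(G) = 1.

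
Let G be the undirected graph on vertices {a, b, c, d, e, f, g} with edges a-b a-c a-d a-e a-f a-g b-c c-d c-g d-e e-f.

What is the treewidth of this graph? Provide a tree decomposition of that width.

Treewidth 2.
One optimal decomposition is:
Bags: B1 = {a, c, d}  B2 = {a, c, g}  B3 = {a, b, c}  B4 = {a, d, e}  B5 = {a, e, f}
Tree: B1–B2, B1–B3, B1–B4, B4–B5

Every bag has size at most 3, so the width is 3 − 1 = 2 and tw(G) ≤ 2. For the lower bound, the 3 vertices {a, d, e} are pairwise adjacent, and any tree decomposition puts a clique entirely inside one bag — forcing width ≥ 2. Hence tw(G) = 2 exactly.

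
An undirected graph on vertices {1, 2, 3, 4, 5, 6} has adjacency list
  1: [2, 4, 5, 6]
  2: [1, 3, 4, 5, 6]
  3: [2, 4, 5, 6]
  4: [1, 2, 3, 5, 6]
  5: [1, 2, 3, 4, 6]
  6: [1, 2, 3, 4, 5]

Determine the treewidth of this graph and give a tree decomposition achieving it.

Treewidth 4.
Bags: B1 = {1, 2, 4, 5, 6}  B2 = {2, 3, 4, 5, 6}
Tree: B1–B2

Each bag holds 5 vertices, so the decomposition has width 4, which upper-bounds the treewidth. On the other hand G contains the 5-clique {1, 2, 4, 5, 6}. A clique must lie in a single bag of any decomposition, so no decomposition can have width below 4. The upper and lower bounds meet at 4, so that is the treewidth.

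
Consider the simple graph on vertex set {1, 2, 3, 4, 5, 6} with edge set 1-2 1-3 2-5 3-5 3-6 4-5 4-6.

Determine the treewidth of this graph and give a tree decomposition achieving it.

The largest bag has 3 vertices, giving width 2; this decomposition certifies tw(G) ≤ 2. For the lower bound, G contains the cycle 2–1–3–5–2, so G is not a forest; only forests have treewidth ≤ 1, hence tw(G) ≥ 2. Therefore the treewidth is 2.

Treewidth 2.
One such decomposition:
Bags: B1 = {1, 2, 5}  B2 = {1, 3, 5}  B3 = {3, 4, 5}  B4 = {3, 4, 6}
Tree: B1–B2, B2–B3, B3–B4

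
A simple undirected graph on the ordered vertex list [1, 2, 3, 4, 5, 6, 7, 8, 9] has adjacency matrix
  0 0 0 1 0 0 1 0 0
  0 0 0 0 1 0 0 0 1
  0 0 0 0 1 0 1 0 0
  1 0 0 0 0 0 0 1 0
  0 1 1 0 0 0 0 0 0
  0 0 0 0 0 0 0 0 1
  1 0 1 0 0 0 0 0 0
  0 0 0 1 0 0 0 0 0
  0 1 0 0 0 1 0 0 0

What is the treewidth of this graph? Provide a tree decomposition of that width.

Treewidth 1.
One optimal decomposition is:
Bags: B1 = {6, 9}  B2 = {2, 9}  B3 = {2, 5}  B4 = {3, 5}  B5 = {3, 7}  B6 = {1, 7}  B7 = {1, 4}  B8 = {4, 8}
Tree: B1–B2, B2–B3, B3–B4, B4–B5, B5–B6, B6–B7, B7–B8

The largest bag has 2 vertices, giving width 1; this decomposition certifies tw(G) ≤ 1. Any graph with an edge has treewidth ≥ 1, and G has the edge 6–9. The upper and lower bounds meet at 1, so that is the treewidth.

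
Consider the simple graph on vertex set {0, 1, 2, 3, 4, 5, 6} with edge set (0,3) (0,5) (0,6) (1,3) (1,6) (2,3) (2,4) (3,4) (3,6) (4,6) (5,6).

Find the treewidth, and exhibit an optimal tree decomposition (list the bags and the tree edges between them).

Every bag has size at most 3, so the width is 3 − 1 = 2 and tw(G) ≤ 2. For the lower bound, the 3 vertices {2, 3, 4} are pairwise adjacent, and any tree decomposition puts a clique entirely inside one bag — forcing width ≥ 2. Therefore the treewidth is 2.

Treewidth 2.
One such decomposition:
Bags: B1 = {0, 3, 6}  B2 = {0, 5, 6}  B3 = {3, 4, 6}  B4 = {1, 3, 6}  B5 = {2, 3, 4}
Tree: B1–B2, B1–B3, B1–B4, B3–B5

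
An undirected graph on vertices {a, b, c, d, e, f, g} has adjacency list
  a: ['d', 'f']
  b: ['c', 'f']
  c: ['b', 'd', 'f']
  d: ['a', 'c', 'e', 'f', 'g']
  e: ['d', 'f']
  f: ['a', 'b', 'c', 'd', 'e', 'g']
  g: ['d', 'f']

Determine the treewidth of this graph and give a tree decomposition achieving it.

Every bag has size at most 3, so the width is 3 − 1 = 2 and tw(G) ≤ 2. For the lower bound, the 3 vertices {d, f, g} are pairwise adjacent, and any tree decomposition puts a clique entirely inside one bag — forcing width ≥ 2. Hence tw(G) = 2 exactly.

Treewidth 2.
One optimal decomposition is:
Bags: B1 = {c, d, f}  B2 = {d, f, g}  B3 = {b, c, f}  B4 = {d, e, f}  B5 = {a, d, f}
Tree: B1–B2, B1–B3, B2–B4, B1–B5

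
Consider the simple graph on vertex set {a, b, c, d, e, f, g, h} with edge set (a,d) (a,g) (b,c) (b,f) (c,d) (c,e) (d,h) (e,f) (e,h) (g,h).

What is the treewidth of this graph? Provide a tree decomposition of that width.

The largest bag has 3 vertices, giving width 2; this decomposition certifies tw(G) ≤ 2. For the lower bound, G contains the cycle b–f–e–c–b, so G is not a forest; only forests have treewidth ≤ 1, hence tw(G) ≥ 2. Hence tw(G) = 2 exactly.

Treewidth 2.
One such decomposition:
Bags: B1 = {b, c, f}  B2 = {c, e, f}  B3 = {c, d, e}  B4 = {d, e, h}  B5 = {a, d, h}  B6 = {a, g, h}
Tree: B1–B2, B2–B3, B3–B4, B4–B5, B5–B6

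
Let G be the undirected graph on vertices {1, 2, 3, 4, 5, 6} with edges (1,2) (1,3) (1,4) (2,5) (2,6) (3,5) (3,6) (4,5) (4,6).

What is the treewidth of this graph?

3

A width-3 tree decomposition is:
Bags: B1 = {1, 3, 5, 6}  B2 = {1, 4, 5, 6}  B3 = {1, 2, 5, 6}
Tree: B1–B2, B2–B3
Every bag has size at most 4, so the width is 4 − 1 = 3 and tw(G) ≤ 3. For the lower bound: the 4 vertex sets {3,6}, {1,4}, {5}, {2} are disjoint, each induces a connected subgraph, and every pair is joined by at least one edge of G. Contracting each set to a single vertex therefore yields K_{4} as a minor, and since treewidth is minor-monotone, tw(G) ≥ tw(K_{4}) = 3. Therefore the treewidth is 3.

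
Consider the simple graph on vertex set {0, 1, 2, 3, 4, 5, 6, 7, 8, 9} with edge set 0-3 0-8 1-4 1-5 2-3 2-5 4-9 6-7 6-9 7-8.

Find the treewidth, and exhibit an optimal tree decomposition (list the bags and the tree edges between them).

Treewidth 2.
One such decomposition:
Bags: B1 = {0, 3, 8}  B2 = {2, 3, 8}  B3 = {2, 5, 8}  B4 = {1, 5, 8}  B5 = {1, 4, 8}  B6 = {4, 8, 9}  B7 = {6, 8, 9}  B8 = {6, 7, 8}
Tree: B1–B2, B2–B3, B3–B4, B4–B5, B5–B6, B6–B7, B7–B8

The largest bag has 3 vertices, giving width 2; this decomposition certifies tw(G) ≤ 2. The edges 8–0–3–2–5–1–4–9–6–7–8 form a cycle, so G is not a tree and its treewidth is at least 2. The upper and lower bounds meet at 2, so that is the treewidth.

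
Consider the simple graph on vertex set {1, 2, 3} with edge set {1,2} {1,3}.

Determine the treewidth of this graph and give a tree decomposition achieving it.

Treewidth 1.
One such decomposition:
Bags: B1 = {1, 2}  B2 = {1, 3}
Tree: B1–B2

Each bag holds 2 vertices, so the decomposition has width 1, which upper-bounds the treewidth. Any graph with an edge has treewidth ≥ 1, and G has the edge 1–2. Hence tw(G) = 1 exactly.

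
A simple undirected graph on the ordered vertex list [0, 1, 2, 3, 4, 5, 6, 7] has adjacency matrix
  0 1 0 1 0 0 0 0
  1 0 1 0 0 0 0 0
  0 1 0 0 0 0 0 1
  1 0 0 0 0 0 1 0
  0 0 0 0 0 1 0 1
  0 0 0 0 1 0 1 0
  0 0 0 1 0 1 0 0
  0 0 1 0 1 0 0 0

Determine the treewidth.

2

A width-2 tree decomposition is:
Bags: B1 = {0, 1, 3}  B2 = {1, 2, 3}  B3 = {2, 3, 7}  B4 = {3, 4, 7}  B5 = {3, 4, 5}  B6 = {3, 5, 6}
Tree: B1–B2, B2–B3, B3–B4, B4–B5, B5–B6
The largest bag has 3 vertices, giving width 2; this decomposition certifies tw(G) ≤ 2. The edges 3–0–1–2–7–4–5–6–3 form a cycle, so G is not a tree and its treewidth is at least 2. Therefore the treewidth is 2.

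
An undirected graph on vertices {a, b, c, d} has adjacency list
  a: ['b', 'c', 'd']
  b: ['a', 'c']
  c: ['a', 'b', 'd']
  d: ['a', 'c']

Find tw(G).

A width-2 tree decomposition is:
Bags: B1 = {a, c, d}  B2 = {a, b, c}
Tree: B1–B2
Every bag has size at most 3, so the width is 3 − 1 = 2 and tw(G) ≤ 2. On the other hand G contains the 3-clique {a, c, d}. A clique must lie in a single bag of any decomposition, so no decomposition can have width below 2. Therefore the treewidth is 2.

2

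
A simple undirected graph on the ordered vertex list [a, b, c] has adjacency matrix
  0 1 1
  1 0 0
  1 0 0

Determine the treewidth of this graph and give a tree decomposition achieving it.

Treewidth 1.
One such decomposition:
Bags: B1 = {a, b}  B2 = {a, c}
Tree: B1–B2

Every bag has size at most 2, so the width is 2 − 1 = 1 and tw(G) ≤ 1. G has an edge, so its treewidth is at least 1. Hence tw(G) = 1 exactly.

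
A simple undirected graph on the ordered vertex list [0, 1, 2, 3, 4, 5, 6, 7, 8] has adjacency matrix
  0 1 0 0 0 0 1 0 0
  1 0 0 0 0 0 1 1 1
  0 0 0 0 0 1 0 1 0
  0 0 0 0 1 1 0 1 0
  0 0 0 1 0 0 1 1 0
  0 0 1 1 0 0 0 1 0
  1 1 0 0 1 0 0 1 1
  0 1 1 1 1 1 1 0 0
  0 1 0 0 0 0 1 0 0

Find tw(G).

A width-2 tree decomposition is:
Bags: B1 = {3, 5, 7}  B2 = {3, 4, 7}  B3 = {4, 6, 7}  B4 = {1, 6, 7}  B5 = {0, 1, 6}  B6 = {1, 6, 8}  B7 = {2, 5, 7}
Tree: B1–B2, B2–B3, B3–B4, B4–B5, B4–B6, B1–B7
The largest bag has 3 vertices, giving width 2; this decomposition certifies tw(G) ≤ 2. For the lower bound, the 3 vertices {0, 1, 6} are pairwise adjacent, and any tree decomposition puts a clique entirely inside one bag — forcing width ≥ 2. The upper and lower bounds meet at 2, so that is the treewidth.

2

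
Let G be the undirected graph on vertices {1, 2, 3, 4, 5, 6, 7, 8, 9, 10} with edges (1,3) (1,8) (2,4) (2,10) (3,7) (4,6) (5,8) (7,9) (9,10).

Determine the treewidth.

1

A width-1 tree decomposition is:
Bags: B1 = {4, 6}  B2 = {2, 4}  B3 = {2, 10}  B4 = {9, 10}  B5 = {7, 9}  B6 = {3, 7}  B7 = {1, 3}  B8 = {1, 8}  B9 = {5, 8}
Tree: B1–B2, B2–B3, B3–B4, B4–B5, B5–B6, B6–B7, B7–B8, B8–B9
The largest bag has 2 vertices, giving width 1; this decomposition certifies tw(G) ≤ 1. Any graph with an edge has treewidth ≥ 1, and G has the edge 6–4. Hence tw(G) = 1 exactly.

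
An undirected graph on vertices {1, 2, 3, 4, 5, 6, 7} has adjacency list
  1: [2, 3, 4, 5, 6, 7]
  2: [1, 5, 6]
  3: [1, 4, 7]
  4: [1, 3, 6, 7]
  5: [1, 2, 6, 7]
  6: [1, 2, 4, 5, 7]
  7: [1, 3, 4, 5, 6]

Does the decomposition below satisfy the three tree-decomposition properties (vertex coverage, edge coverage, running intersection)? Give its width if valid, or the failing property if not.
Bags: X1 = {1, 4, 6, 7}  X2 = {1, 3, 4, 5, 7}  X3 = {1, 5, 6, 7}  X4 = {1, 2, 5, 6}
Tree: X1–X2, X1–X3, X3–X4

No — bags containing vertex 5 are not connected in the tree.

A tree decomposition must satisfy three properties: every vertex lies in some bag; for every edge, both endpoints lie together in some bag; and for every vertex, the bags containing it form a connected subtree. Here bags containing vertex 5 are not connected in the tree, so the decomposition is invalid.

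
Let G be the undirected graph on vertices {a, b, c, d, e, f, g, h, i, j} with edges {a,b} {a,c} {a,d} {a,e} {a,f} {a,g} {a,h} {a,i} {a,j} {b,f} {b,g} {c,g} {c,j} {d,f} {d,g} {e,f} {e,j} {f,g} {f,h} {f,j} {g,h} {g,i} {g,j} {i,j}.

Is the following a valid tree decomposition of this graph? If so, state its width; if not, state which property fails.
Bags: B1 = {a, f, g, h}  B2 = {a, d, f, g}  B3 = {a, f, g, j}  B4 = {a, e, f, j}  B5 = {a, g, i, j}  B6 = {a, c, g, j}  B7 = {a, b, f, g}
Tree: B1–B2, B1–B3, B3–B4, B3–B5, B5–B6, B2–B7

Checking the three conditions: (i) the bags cover all of {a, b, c, d, e, f, g, h, i, j}; (ii) for each edge, some bag contains both endpoints; (iii) the bags containing any fixed vertex form a subtree. All hold, so the decomposition is valid with width 4 − 1 = 3.

Yes; width 3.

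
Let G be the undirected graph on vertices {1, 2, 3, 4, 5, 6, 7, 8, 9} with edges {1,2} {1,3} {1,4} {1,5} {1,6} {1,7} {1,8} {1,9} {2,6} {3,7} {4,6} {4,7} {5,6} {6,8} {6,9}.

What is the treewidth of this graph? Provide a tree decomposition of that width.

Each bag holds 3 vertices, so the decomposition has width 2, which upper-bounds the treewidth. Conversely, {1, 3, 7} is a clique of size 3, and the vertices of any clique must share a bag in every tree decomposition; so some bag has ≥ 3 vertices and tw(G) ≥ 2. Therefore the treewidth is 2.

Treewidth 2.
One optimal decomposition is:
Bags: B1 = {1, 4, 6}  B2 = {1, 2, 6}  B3 = {1, 6, 9}  B4 = {1, 4, 7}  B5 = {1, 5, 6}  B6 = {1, 3, 7}  B7 = {1, 6, 8}
Tree: B1–B2, B2–B3, B1–B4, B3–B5, B4–B6, B2–B7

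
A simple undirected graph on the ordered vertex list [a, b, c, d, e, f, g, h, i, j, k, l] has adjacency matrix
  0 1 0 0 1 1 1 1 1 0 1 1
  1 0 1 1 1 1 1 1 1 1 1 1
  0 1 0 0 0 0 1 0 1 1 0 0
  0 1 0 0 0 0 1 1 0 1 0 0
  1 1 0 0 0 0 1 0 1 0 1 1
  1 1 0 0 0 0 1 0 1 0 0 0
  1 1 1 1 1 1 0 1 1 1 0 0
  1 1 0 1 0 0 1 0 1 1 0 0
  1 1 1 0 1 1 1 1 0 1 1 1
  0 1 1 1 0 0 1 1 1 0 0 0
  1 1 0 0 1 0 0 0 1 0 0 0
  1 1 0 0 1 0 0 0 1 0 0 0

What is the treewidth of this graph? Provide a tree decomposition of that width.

Each bag holds 5 vertices, so the decomposition has width 4, which upper-bounds the treewidth. On the other hand G contains the 5-clique {b, d, g, h, j}. A clique must lie in a single bag of any decomposition, so no decomposition can have width below 4. Hence tw(G) = 4 exactly.

Treewidth 4.
One optimal decomposition is:
Bags: B1 = {a, b, g, h, i}  B2 = {a, b, e, g, i}  B3 = {b, g, h, i, j}  B4 = {b, d, g, h, j}  B5 = {a, b, e, i, k}  B6 = {b, c, g, i, j}  B7 = {a, b, e, i, l}  B8 = {a, b, f, g, i}
Tree: B1–B2, B1–B3, B3–B4, B2–B5, B3–B6, B2–B7, B1–B8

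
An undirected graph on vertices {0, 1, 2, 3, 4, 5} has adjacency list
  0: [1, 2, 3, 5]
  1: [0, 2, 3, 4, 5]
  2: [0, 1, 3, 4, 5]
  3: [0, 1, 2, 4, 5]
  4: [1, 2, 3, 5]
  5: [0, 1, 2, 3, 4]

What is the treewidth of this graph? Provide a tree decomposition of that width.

Every bag has size at most 5, so the width is 5 − 1 = 4 and tw(G) ≤ 4. For the lower bound, the 5 vertices {0, 1, 2, 3, 5} are pairwise adjacent, and any tree decomposition puts a clique entirely inside one bag — forcing width ≥ 4. Hence tw(G) = 4 exactly.

Treewidth 4.
Bags: B1 = {1, 2, 3, 4, 5}  B2 = {0, 1, 2, 3, 5}
Tree: B1–B2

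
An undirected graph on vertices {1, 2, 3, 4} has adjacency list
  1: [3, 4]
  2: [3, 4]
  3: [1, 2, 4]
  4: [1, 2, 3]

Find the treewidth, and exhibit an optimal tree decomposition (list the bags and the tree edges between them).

The largest bag has 3 vertices, giving width 2; this decomposition certifies tw(G) ≤ 2. Conversely, {1, 3, 4} is a clique of size 3, and the vertices of any clique must share a bag in every tree decomposition; so some bag has ≥ 3 vertices and tw(G) ≥ 2. Combining the bounds, tw(G) = 2.

Treewidth 2.
One such decomposition:
Bags: B1 = {2, 3, 4}  B2 = {1, 3, 4}
Tree: B1–B2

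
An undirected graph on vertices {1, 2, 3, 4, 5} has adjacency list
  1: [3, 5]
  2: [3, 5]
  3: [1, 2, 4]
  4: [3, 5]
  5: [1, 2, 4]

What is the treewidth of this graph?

A width-2 tree decomposition is:
Bags: B1 = {3, 4, 5}  B2 = {2, 3, 5}  B3 = {1, 3, 5}
Tree: B1–B2, B2–B3
Every bag has size at most 3, so the width is 3 − 1 = 2 and tw(G) ≤ 2. The edges 5–4–3–2–5 form a cycle, so G is not a tree and its treewidth is at least 2. Combining the bounds, tw(G) = 2.

2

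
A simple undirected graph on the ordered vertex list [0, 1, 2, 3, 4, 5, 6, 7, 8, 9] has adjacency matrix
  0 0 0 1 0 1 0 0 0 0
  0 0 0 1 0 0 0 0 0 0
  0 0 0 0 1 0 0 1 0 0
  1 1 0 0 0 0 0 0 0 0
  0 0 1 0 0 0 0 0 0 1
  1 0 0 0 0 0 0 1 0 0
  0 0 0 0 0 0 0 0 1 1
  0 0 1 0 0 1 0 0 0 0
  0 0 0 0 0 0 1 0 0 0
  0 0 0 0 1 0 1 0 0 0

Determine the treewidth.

A width-1 tree decomposition is:
Bags: B1 = {6, 8}  B2 = {6, 9}  B3 = {4, 9}  B4 = {2, 4}  B5 = {2, 7}  B6 = {5, 7}  B7 = {0, 5}  B8 = {0, 3}  B9 = {1, 3}
Tree: B1–B2, B2–B3, B3–B4, B4–B5, B5–B6, B6–B7, B7–B8, B8–B9
Each bag holds 2 vertices, so the decomposition has width 1, which upper-bounds the treewidth. Since G has at least one edge (e.g. 8–6), it is not an edgeless graph, so tw(G) ≥ 1. Hence tw(G) = 1 exactly.

1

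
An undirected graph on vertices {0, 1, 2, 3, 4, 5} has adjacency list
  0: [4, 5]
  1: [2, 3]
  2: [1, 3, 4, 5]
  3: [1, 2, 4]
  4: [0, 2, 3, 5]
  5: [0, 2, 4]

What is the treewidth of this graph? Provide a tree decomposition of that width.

The largest bag has 3 vertices, giving width 2; this decomposition certifies tw(G) ≤ 2. Conversely, {0, 4, 5} is a clique of size 3, and the vertices of any clique must share a bag in every tree decomposition; so some bag has ≥ 3 vertices and tw(G) ≥ 2. Hence tw(G) = 2 exactly.

Treewidth 2.
One such decomposition:
Bags: B1 = {1, 2, 3}  B2 = {2, 3, 4}  B3 = {2, 4, 5}  B4 = {0, 4, 5}
Tree: B1–B2, B2–B3, B3–B4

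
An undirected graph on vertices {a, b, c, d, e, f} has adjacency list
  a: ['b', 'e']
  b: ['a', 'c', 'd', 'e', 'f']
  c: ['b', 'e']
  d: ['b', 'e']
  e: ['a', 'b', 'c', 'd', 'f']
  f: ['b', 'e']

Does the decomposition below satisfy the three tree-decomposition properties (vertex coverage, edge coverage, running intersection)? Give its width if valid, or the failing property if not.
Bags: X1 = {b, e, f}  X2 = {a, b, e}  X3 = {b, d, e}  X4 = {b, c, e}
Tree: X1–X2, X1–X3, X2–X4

Checking the three conditions: (i) the bags cover all of {a, b, c, d, e, f}; (ii) for each edge, some bag contains both endpoints; (iii) the bags containing any fixed vertex form a subtree. All hold, so the decomposition is valid with width 3 − 1 = 2.

Yes; width 2.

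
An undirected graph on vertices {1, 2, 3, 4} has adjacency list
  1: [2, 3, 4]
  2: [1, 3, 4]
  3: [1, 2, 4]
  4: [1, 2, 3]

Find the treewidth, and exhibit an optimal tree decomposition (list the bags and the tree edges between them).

With just one bag of size 4, the width is 4 − 1 = 3, so tw(G) ≤ 3. On the other hand G contains the 4-clique {1, 2, 3, 4}. A clique must lie in a single bag of any decomposition, so no decomposition can have width below 3. Therefore the treewidth is 3.

Treewidth 3.
Bags: B1 = {1, 2, 3, 4}
Tree: (single bag)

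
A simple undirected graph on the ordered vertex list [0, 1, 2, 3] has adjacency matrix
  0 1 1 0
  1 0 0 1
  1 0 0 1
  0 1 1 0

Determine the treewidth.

2

A width-2 tree decomposition is:
Bags: B1 = {1, 2, 3}  B2 = {0, 1, 2}
Tree: B1–B2
The largest bag has 3 vertices, giving width 2; this decomposition certifies tw(G) ≤ 2. Since 2–3–1–0–2 is a cycle in G, G is not acyclic. Forests are exactly the graphs of treewidth ≤ 1, so tw(G) ≥ 2. Hence tw(G) = 2 exactly.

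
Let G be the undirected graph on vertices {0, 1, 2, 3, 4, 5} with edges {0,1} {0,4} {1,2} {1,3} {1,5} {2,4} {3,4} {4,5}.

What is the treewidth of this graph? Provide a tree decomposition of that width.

Treewidth 2.
One such decomposition:
Bags: B1 = {1, 4, 5}  B2 = {1, 3, 4}  B3 = {0, 1, 4}  B4 = {1, 2, 4}
Tree: B1–B2, B2–B3, B3–B4

Every bag has size at most 3, so the width is 3 − 1 = 2 and tw(G) ≤ 2. Since 5–4–3–1–5 is a cycle in G, G is not acyclic. Forests are exactly the graphs of treewidth ≤ 1, so tw(G) ≥ 2. Hence tw(G) = 2 exactly.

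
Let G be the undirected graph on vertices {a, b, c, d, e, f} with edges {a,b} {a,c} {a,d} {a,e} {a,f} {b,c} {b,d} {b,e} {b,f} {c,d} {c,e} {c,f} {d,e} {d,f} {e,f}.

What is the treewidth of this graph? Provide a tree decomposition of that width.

Treewidth 5.
One such decomposition:
Bags: B1 = {a, b, c, d, e, f}
Tree: (single bag)

A single bag containing all 6 vertices is trivially a valid decomposition of width 5. Conversely, {a, b, c, d, e, f} is a clique of size 6, and the vertices of any clique must share a bag in every tree decomposition; so some bag has ≥ 6 vertices and tw(G) ≥ 5. The upper and lower bounds meet at 5, so that is the treewidth.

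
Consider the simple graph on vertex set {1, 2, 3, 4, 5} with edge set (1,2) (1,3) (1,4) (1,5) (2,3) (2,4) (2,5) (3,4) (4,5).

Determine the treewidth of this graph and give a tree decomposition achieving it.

Every bag has size at most 4, so the width is 4 − 1 = 3 and tw(G) ≤ 3. Conversely, {1, 2, 3, 4} is a clique of size 4, and the vertices of any clique must share a bag in every tree decomposition; so some bag has ≥ 4 vertices and tw(G) ≥ 3. The upper and lower bounds meet at 3, so that is the treewidth.

Treewidth 3.
One such decomposition:
Bags: B1 = {1, 2, 4, 5}  B2 = {1, 2, 3, 4}
Tree: B1–B2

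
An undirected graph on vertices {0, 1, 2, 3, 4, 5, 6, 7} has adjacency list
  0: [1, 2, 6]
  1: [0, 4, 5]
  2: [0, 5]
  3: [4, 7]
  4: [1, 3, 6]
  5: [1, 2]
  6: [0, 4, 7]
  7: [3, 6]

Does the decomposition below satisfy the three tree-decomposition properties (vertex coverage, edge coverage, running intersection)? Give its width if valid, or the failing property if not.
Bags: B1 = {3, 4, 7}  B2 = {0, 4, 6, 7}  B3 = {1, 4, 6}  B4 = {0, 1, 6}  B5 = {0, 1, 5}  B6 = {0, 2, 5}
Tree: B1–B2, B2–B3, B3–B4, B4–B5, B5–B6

No — bags containing vertex 0 are not connected in the tree.

A tree decomposition must satisfy three properties: every vertex lies in some bag; for every edge, both endpoints lie together in some bag; and for every vertex, the bags containing it form a connected subtree. Here bags containing vertex 0 are not connected in the tree, so the decomposition is invalid.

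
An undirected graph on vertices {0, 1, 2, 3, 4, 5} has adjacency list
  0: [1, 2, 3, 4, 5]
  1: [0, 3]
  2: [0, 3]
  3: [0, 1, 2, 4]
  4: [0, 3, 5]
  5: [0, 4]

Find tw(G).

2

A width-2 tree decomposition is:
Bags: B1 = {0, 4, 5}  B2 = {0, 3, 4}  B3 = {0, 2, 3}  B4 = {0, 1, 3}
Tree: B1–B2, B2–B3, B3–B4
Every bag has size at most 3, so the width is 3 − 1 = 2 and tw(G) ≤ 2. On the other hand G contains the 3-clique {0, 1, 3}. A clique must lie in a single bag of any decomposition, so no decomposition can have width below 2. The upper and lower bounds meet at 2, so that is the treewidth.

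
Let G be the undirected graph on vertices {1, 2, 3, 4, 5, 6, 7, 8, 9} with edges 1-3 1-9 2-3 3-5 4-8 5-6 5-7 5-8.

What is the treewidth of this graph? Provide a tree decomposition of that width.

Each bag holds 2 vertices, so the decomposition has width 1, which upper-bounds the treewidth. G has an edge, so its treewidth is at least 1. The upper and lower bounds meet at 1, so that is the treewidth.

Treewidth 1.
Bags: B1 = {5, 7}  B2 = {5, 8}  B3 = {3, 5}  B4 = {2, 3}  B5 = {4, 8}  B6 = {1, 3}  B7 = {1, 9}  B8 = {5, 6}
Tree: B1–B2, B1–B3, B3–B4, B2–B5, B3–B6, B6–B7, B1–B8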